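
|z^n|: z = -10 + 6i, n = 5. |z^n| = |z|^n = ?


|z| = sqrt(100+36) = sqrt(136) = 11.6619
|z^5| = |z|^5 = (sqrt(136))^5 = 136^2 * sqrt(136) = 18496*sqrt(136)

|z^5| = 18496*sqrt(136) ≈ 215698.5725


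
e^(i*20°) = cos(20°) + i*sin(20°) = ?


cos(20°) = 0.9397
sin(20°) = 0.3420

e^(i*20°) = 0.9397 + 0.3420i


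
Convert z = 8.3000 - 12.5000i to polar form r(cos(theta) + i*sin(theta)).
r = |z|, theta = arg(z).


r = sqrt(68.89+156.25) = sqrt(225.14) = 15.0047
theta = atan2(-12.5, 8.3) = -56.4158 degrees

r = 15.0047, theta = -56.4158 degrees


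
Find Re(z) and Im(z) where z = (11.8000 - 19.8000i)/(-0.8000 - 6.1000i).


Multiply by conjugate: (11.8000 - 19.8000i)(-0.8000 + 6.1000i) / ((-0.8)^2 + (-6.1)^2)
Numerator real = 11.8*(-0.8) - (19.8)*(-6.1) = 111.34
Numerator imag = -19.8*(-0.8) - 11.8*(-6.1) = 87.82
Denominator = 37.85
Re(z) = 111.34/37.85 = 2.9416
Im(z) = 87.82/37.85 = 2.3202

Re(z) = 2.9416, Im(z) = 2.3202


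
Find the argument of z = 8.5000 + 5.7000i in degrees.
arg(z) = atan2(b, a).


Re = 8.5, Im = 5.7
arg = atan2(5.7, 8.5) = 33.8453 degrees

arg(z) = 33.8453 degrees


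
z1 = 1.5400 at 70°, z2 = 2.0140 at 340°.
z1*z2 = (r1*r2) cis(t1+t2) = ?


r = 1.5400 * 2.0140 = 3.1016
theta = 70° + 340° = 410° = 50° (mod 360)

3.1016 cis(50°)


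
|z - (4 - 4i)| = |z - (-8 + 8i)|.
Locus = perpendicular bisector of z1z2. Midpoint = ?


Equal distances means the locus is the perpendicular bisector of z1 and z2.
Midpoint = ((4+(-8))/2, (-4+8)/2) = (-2.0000, 2.0000)

Perpendicular bisector through (-2.0000, 2.0000)


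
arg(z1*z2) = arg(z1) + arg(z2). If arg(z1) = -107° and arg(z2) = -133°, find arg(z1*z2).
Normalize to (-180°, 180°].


arg(z1*z2) = -107° - 133° = -240°
Normalized to (-180°, 180°]: 120°

120°


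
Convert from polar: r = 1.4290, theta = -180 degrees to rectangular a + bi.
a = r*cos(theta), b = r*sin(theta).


a = 1.4290*cos(-180°) = 1.4290*(-1) = -1.4290
b = 1.4290*sin(-180°) = 1.4290*0 = 0

-1.4290 + 0i


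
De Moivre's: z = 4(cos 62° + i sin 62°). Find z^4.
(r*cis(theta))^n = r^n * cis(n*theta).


r^4 = 4^4 = 256
n*theta = 4*62° = 248° = 248° (mod 360)
a = 256*cos(248°) = -95.8993
b = 256*sin(248°) = -237.3591

256 cis(248°) = -95.8993 - 237.3591i


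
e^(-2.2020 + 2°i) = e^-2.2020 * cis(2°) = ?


e^-2.2020 = 0.1106
cos(2°) = 0.9994
sin(2°) = 0.0349
Real = 0.1106*0.9994 = 0.1105
Imag = 0.1106*0.0349 = 0.0039

0.1105 + 0.0039i


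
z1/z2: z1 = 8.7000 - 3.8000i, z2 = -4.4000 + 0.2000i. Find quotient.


Conjugate of z2 = -4.4000 - 0.2000i
Numerator: (8.7000 - 3.8000i)(-4.4000 - 0.2000i) = -39.0400 + 14.9800i
Denominator: (-4.4)^2 + 0.2^2 = 19.4
Result = (-39.0400 + 14.9800i)/19.4

-2.0124 + 0.7722i


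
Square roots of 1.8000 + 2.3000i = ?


|z| = sqrt(3.24+5.29) = 2.9206
sqrt((|z|+a)/2) = sqrt((2.9206+1.8)/2) = sqrt(2.3603) = 1.5363
sqrt((|z|-a)/2) = sqrt((2.9206-1.8)/2) = sqrt(0.5603) = 0.7485

±(1.5363 + 0.7485i) i.e. 1.5363 + 0.7485i and -1.5363 - 0.7485i


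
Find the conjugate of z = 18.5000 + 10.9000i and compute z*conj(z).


z_bar = 18.5000 - 10.9000i
z*z_bar = 18.5^2 + 10.9^2 = 342.25 + 118.81 = 461.06

z_bar = 18.5000 - 10.9000i, z*z_bar = 461.06


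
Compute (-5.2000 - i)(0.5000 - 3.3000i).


Real = -5.2*0.5 - (-1)*(-3.3) = -2.6 - 3.3 = -5.9
Imag = -5.2*(-3.3) + 0.5*(-1) = 17.16 - (0.5) = 16.66

-5.9000 + 16.6600i


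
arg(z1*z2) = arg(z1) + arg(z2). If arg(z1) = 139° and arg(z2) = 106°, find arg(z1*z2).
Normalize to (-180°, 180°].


arg(z1*z2) = 139° + 106° = 245°
Normalized to (-180°, 180°]: -115°

-115°


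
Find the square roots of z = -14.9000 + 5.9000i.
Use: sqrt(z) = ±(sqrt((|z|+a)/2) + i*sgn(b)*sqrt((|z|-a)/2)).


|z| = sqrt(222.01+34.81) = 16.0256
sqrt((|z|+a)/2) = sqrt((16.0256+(-14.9))/2) = sqrt(0.5628) = 0.7502
sqrt((|z|-a)/2) = sqrt((16.0256-(-14.9))/2) = sqrt(15.4628) = 3.9323

±(0.7502 + 3.9323i) i.e. 0.7502 + 3.9323i and -0.7502 - 3.9323i


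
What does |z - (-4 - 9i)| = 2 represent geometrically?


|z - z0| = r is a circle with center z0 and radius r.
Center = (-4, -9), radius = 2

Circle with center (-4, -9) and radius 2


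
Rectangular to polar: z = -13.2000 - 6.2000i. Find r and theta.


r = sqrt(174.24+38.44) = sqrt(212.68) = 14.5836
theta = atan2(-6.2, -13.2) = -154.8407 degrees

r = 14.5836, theta = -154.8407 degrees


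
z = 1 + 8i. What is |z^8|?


|z| = sqrt(1+64) = sqrt(65) = 8.0623
|z^8| = |z|^8 = (sqrt(65))^8 = 65^4 = 17850625

|z^8| = 17850625


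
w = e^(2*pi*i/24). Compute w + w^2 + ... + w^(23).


With w = e^(2*pi*i/24), all 24 of the 24th roots of unity w^0 = 1, w, ..., w^(23) sum to 0: 1 + w + ... + w^(23) = (1 - w^24)/(1 - w) = 0 since w^24 = 1, w ≠ 1.
Removing the root 1: w + w^2 + ... + w^(23) = 0 - 1 = -1

Sum = -1


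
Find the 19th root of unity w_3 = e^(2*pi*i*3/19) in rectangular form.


Angle = 360*3/19 = 56.8421°
a = cos(56.8421°) = 0.5469
b = sin(56.8421°) = 0.8372

0.5469 + 0.8372i


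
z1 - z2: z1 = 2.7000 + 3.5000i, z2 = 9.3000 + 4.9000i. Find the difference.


Real: 2.7 - 9.3 = -6.6
Imag: 3.5 - 4.9 = -1.4

-6.6000 - 1.4000i


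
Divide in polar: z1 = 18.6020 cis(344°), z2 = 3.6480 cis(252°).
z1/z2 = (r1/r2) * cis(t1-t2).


r = 18.6020 / 3.6480 = 5.0992
theta = 344° - 252° = 92° = 92° (mod 360)

5.0992 cis(92°)


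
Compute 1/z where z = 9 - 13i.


|z|^2 = 81+169 = 250
1/z = (9 + 13i)/250

1/z = 0.0360 + 0.0520i


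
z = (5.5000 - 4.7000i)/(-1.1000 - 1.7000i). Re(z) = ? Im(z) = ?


Multiply by conjugate: (5.5000 - 4.7000i)(-1.1000 + 1.7000i) / ((-1.1)^2 + (-1.7)^2)
Numerator real = 5.5*(-1.1) - (4.7)*(-1.7) = 1.94
Numerator imag = -4.7*(-1.1) - 5.5*(-1.7) = 14.52
Denominator = 4.1
Re(z) = 1.94/4.1 = 0.4732
Im(z) = 14.52/4.1 = 3.5415

Re(z) = 0.4732, Im(z) = 3.5415


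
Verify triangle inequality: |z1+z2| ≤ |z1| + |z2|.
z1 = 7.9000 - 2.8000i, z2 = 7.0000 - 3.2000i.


|z1| = sqrt(7.9^2 + (-2.8)^2) = sqrt(70.25) = 8.3815
|z2| = sqrt(7^2 + (-3.2)^2) = sqrt(59.24) = 7.6968
z1+z2 = 14.9000 - 6.0000i
|z1+z2| = sqrt(258.01) = 16.0627
|z1|+|z2| = 8.3815 + 7.6968 = 16.0783

|z1+z2| = 16.0627 ≤ |z1|+|z2| = 16.0783 (verified)


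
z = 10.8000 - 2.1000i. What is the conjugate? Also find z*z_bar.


z_bar = 10.8000 + 2.1000i
z*z_bar = 10.8^2 + (-2.1)^2 = 116.64 + 4.41 = 121.05

z_bar = 10.8000 + 2.1000i, z*z_bar = 121.05


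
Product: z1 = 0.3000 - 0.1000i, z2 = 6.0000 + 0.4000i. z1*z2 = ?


Real = 0.3*6 - (-0.1)*0.4 = 1.8 - (-0.04) = 1.84
Imag = 0.3*0.4 + 6*(-0.1) = 0.12 - (0.6) = -0.48

1.8400 - 0.4800i


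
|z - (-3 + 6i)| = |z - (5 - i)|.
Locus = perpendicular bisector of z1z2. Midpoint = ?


Equal distances means the locus is the perpendicular bisector of z1 and z2.
Midpoint = ((-3+5)/2, (6+(-1))/2) = (1.0000, 2.5000)

Perpendicular bisector through (1.0000, 2.5000)


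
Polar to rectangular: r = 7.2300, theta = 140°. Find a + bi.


a = 7.2300*cos(140°) = 7.2300*(-0.76604) = -5.5385
b = 7.2300*sin(140°) = 7.2300*0.6428 = 4.6474

-5.5385 + 4.6474i


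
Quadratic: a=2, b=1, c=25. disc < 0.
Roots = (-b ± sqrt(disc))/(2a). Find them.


disc = 1^2 - 4*2*25 = 1 - 200 = -199
sqrt(|disc|) = sqrt(199) = 14.1067
Real part = -1/(2*2) = -0.2500
Imag part = 14.1067/(2*2) = 3.5267

-0.2500 ± 3.5267i


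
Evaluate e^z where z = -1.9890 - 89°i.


e^-1.9890 = 0.1368
cos(-89°) = 0.0175
sin(-89°) = -0.9998
Real = 0.1368*0.0175 = 0.0024
Imag = 0.1368*(-0.9998) = -0.1368

0.0024 - 0.1368i


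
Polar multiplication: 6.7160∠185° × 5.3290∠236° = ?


r = 6.7160 * 5.3290 = 35.7896
theta = 185° + 236° = 421° = 61° (mod 360)

35.7896 cis(61°)


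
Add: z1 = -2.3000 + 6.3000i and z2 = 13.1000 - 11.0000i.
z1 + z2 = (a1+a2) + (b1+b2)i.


Real: -2.3 + 13.1 = 10.8
Imag: 6.3 - 11 = -4.7

10.8000 - 4.7000i


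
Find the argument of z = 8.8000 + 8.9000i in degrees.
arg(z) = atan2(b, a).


Re = 8.8, Im = 8.9
arg = atan2(8.9, 8.8) = 45.3237 degrees

arg(z) = 45.3237 degrees


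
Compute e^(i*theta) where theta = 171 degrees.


cos(171°) = -0.9877
sin(171°) = 0.1564

e^(i*171°) = -0.9877 + 0.1564i


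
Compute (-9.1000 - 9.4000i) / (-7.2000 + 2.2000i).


Conjugate of z2 = -7.2000 - 2.2000i
Numerator: (-9.1000 - 9.4000i)(-7.2000 - 2.2000i) = 44.8400 + 87.7000i
Denominator: (-7.2)^2 + 2.2^2 = 56.68
Result = (44.8400 + 87.7000i)/56.68

0.7911 + 1.5473i


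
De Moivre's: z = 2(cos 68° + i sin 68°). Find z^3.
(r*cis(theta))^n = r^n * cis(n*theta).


r^3 = 2^3 = 8
n*theta = 3*68° = 204° = 204° (mod 360)
a = 8*cos(204°) = -7.3084
b = 8*sin(204°) = -3.2539

8 cis(204°) = -7.3084 - 3.2539i


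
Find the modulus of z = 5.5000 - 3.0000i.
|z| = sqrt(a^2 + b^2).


|z| = sqrt(5.5^2 + (-3)^2) = sqrt(30.25 + 9) = sqrt(39.25) = 6.2650

|z| = 6.2650


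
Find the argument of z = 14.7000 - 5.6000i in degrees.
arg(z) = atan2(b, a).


Re = 14.7, Im = -5.6
arg = atan2(-5.6, 14.7) = -20.8545 degrees

arg(z) = -20.8545 degrees


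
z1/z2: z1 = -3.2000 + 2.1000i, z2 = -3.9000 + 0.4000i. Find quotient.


Conjugate of z2 = -3.9000 - 0.4000i
Numerator: (-3.2000 + 2.1000i)(-3.9000 - 0.4000i) = 13.3200 - 6.9100i
Denominator: (-3.9)^2 + 0.4^2 = 15.37
Result = (13.3200 - 6.9100i)/15.37

0.8666 - 0.4496i


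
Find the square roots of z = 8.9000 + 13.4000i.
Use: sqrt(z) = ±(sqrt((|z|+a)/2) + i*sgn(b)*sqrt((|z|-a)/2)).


|z| = sqrt(79.21+179.56) = 16.0863
sqrt((|z|+a)/2) = sqrt((16.0863+8.9)/2) = sqrt(12.4932) = 3.5346
sqrt((|z|-a)/2) = sqrt((16.0863-8.9)/2) = sqrt(3.5932) = 1.8956

±(3.5346 + 1.8956i) i.e. 3.5346 + 1.8956i and -3.5346 - 1.8956i


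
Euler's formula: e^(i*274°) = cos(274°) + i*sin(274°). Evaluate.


cos(274°) = 0.0698
sin(274°) = -0.9976

e^(i*274°) = 0.0698 - 0.9976i


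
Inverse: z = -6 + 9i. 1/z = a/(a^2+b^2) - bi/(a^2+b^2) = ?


|z|^2 = 36+81 = 117
1/z = (-6 - 9i)/117

1/z = -0.0513 - 0.0769i


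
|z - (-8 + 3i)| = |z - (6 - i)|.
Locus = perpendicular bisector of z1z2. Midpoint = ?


Equal distances means the locus is the perpendicular bisector of z1 and z2.
Midpoint = ((-8+6)/2, (3+(-1))/2) = (-1.0000, 1.0000)

Perpendicular bisector through (-1.0000, 1.0000)


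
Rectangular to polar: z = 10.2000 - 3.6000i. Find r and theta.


r = sqrt(104.04+12.96) = sqrt(117) = 10.8167
theta = atan2(-3.6, 10.2) = -19.4400 degrees

r = 10.8167, theta = -19.4400 degrees


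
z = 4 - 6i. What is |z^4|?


|z| = sqrt(16+36) = sqrt(52) = 7.2111
|z^4| = |z|^4 = (sqrt(52))^4 = 52^2 = 2704

|z^4| = 2704


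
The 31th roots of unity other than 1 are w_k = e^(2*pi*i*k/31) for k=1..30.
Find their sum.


With w = e^(2*pi*i/31), all 31 of the 31th roots of unity w^0 = 1, w, ..., w^(30) sum to 0: 1 + w + ... + w^(30) = (1 - w^31)/(1 - w) = 0 since w^31 = 1, w ≠ 1.
Removing the root 1: w + w^2 + ... + w^(30) = 0 - 1 = -1

Sum = -1


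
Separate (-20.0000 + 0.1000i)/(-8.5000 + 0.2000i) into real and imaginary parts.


Multiply by conjugate: (-20.0000 + 0.1000i)(-8.5000 - 0.2000i) / ((-8.5)^2 + 0.2^2)
Numerator real = -20*(-8.5) + 0.1*0.2 = 170.02
Numerator imag = 0.1*(-8.5) - (-20)*0.2 = 3.15
Denominator = 72.29
Re(z) = 170.02/72.29 = 2.3519
Im(z) = 3.15/72.29 = 0.0436

Re(z) = 2.3519, Im(z) = 0.0436


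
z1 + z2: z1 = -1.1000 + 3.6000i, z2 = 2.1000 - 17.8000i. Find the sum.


Real: -1.1 + 2.1 = 1
Imag: 3.6 - 17.8 = -14.2

1.0000 - 14.2000i


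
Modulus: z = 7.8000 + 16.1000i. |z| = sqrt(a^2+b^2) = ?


|z| = sqrt(7.8^2 + 16.1^2) = sqrt(60.84 + 259.21) = sqrt(320.05) = 17.8899

|z| = 17.8899


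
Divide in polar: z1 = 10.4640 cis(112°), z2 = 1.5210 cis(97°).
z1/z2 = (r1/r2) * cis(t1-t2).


r = 10.4640 / 1.5210 = 6.8797
theta = 112° - 97° = 15° = 15° (mod 360)

6.8797 cis(15°)


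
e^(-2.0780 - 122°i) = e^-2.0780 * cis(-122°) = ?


e^-2.0780 = 0.1252
cos(-122°) = -0.5299
sin(-122°) = -0.848
Real = 0.1252*(-0.5299) = -0.0663
Imag = 0.1252*(-0.848) = -0.1062

-0.0663 - 0.1062i


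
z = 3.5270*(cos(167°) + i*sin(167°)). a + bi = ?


a = 3.5270*cos(167°) = 3.5270*(-0.97437) = -3.4366
b = 3.5270*sin(167°) = 3.5270*0.22495 = 0.7934

-3.4366 + 0.7934i


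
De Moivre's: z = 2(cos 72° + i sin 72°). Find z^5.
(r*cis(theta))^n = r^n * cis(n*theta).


r^5 = 2^5 = 32
n*theta = 5*72° = 360° = 0° (mod 360)
a = 32*cos(0°) = 32.0000
b = 32*sin(0°) = 0

32 cis(0°) = 32.0000 + 0i


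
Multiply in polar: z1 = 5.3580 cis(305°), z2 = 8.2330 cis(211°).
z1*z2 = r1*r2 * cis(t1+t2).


r = 5.3580 * 8.2330 = 44.1124
theta = 305° + 211° = 516° = 156° (mod 360)

44.1124 cis(156°)


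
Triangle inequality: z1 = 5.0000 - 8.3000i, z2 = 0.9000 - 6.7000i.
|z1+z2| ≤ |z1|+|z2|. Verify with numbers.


|z1| = sqrt(5^2 + (-8.3)^2) = sqrt(93.89) = 9.6897
|z2| = sqrt(0.9^2 + (-6.7)^2) = sqrt(45.7) = 6.7602
z1+z2 = 5.9000 - 15.0000i
|z1+z2| = sqrt(259.81) = 16.1186
|z1|+|z2| = 9.6897 + 6.7602 = 16.4499

|z1+z2| = 16.1186 ≤ |z1|+|z2| = 16.4499 (verified)


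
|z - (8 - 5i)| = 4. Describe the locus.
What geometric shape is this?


|z - z0| = r is a circle with center z0 and radius r.
Center = (8, -5), radius = 4

Circle with center (8, -5) and radius 4


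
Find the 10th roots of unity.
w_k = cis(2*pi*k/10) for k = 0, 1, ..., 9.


The 10th roots of unity are cis(360k/10°) for k=0..9
Angle step = 360/10 = 36°
Primitive root: cis(36°)
Primitive root = 0.8090 + 0.5878i

10 roots at angles: 0°, 36°, 72°, 108°, 144°, 180°, 216°, 252°, 288°, 324°


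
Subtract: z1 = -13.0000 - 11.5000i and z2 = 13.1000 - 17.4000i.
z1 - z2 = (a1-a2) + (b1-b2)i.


Real: -13 - 13.1 = -26.1
Imag: -11.5 + 17.4 = 5.9

-26.1000 + 5.9000i


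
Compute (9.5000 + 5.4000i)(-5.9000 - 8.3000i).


Real = 9.5*(-5.9) - 5.4*(-8.3) = -56.05 - (-44.82) = -11.23
Imag = 9.5*(-8.3) - (5.9)*5.4 = -78.85 - (31.86) = -110.71

-11.2300 - 110.7100i


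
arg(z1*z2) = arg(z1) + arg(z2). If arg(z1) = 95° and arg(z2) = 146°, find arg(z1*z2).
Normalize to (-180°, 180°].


arg(z1*z2) = 95° + 146° = 241°
Normalized to (-180°, 180°]: -119°

-119°


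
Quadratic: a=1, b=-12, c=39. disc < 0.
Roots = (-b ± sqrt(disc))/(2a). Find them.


disc = (-12)^2 - 4*1*39 = 144 - 156 = -12
sqrt(|disc|) = sqrt(12) = 3.4641
Real part = 12/(2*1) = 6.0000
Imag part = 3.4641/(2*1) = 1.7321

6.0000 ± 1.7321i


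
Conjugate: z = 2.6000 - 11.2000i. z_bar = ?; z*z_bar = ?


z_bar = 2.6000 + 11.2000i
z*z_bar = 2.6^2 + (-11.2)^2 = 6.76 + 125.44 = 132.2

z_bar = 2.6000 + 11.2000i, z*z_bar = 132.2


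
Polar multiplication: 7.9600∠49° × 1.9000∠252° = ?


r = 7.9600 * 1.9000 = 15.1240
theta = 49° + 252° = 301° = 301° (mod 360)

15.1240 cis(301°)


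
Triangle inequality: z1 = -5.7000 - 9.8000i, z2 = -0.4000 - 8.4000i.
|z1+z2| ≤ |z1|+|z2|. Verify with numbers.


|z1| = sqrt((-5.7)^2 + (-9.8)^2) = sqrt(128.53) = 11.3371
|z2| = sqrt((-0.4)^2 + (-8.4)^2) = sqrt(70.72) = 8.4095
z1+z2 = -6.1000 - 18.2000i
|z1+z2| = sqrt(368.45) = 19.1951
|z1|+|z2| = 11.3371 + 8.4095 = 19.7466

|z1+z2| = 19.1951 ≤ |z1|+|z2| = 19.7466 (verified)


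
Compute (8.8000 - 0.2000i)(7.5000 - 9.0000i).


Real = 8.8*7.5 - (-0.2)*(-9) = 66 - 1.8 = 64.2
Imag = 8.8*(-9) + 7.5*(-0.2) = -79.2 - (1.5) = -80.7

64.2000 - 80.7000i


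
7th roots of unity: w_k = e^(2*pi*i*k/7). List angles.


The 7th roots of unity are cis(360k/7°) for k=0..6
Angle step = 360/7 = 51.4286°
Primitive root: cis(51.4286°)
Primitive root = 0.6235 + 0.7818i

7 roots at angles: 0°, 51.4286°, 102.8571°, 154.2857°, 205.7143°, 257.1429°, 308.5714°


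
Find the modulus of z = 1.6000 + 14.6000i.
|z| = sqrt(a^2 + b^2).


|z| = sqrt(1.6^2 + 14.6^2) = sqrt(2.56 + 213.16) = sqrt(215.72) = 14.6874

|z| = 14.6874


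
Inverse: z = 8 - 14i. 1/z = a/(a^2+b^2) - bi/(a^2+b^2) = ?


|z|^2 = 64+196 = 260
1/z = (8 + 14i)/260

1/z = 0.0308 + 0.0538i


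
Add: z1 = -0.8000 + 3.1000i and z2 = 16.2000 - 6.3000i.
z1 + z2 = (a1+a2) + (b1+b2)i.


Real: -0.8 + 16.2 = 15.4
Imag: 3.1 - 6.3 = -3.2

15.4000 - 3.2000i


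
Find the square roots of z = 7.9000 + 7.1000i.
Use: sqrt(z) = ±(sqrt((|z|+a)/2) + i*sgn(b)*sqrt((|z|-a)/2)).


|z| = sqrt(62.41+50.41) = 10.6217
sqrt((|z|+a)/2) = sqrt((10.6217+7.9)/2) = sqrt(9.2608) = 3.0432
sqrt((|z|-a)/2) = sqrt((10.6217-7.9)/2) = sqrt(1.3608) = 1.1665

±(3.0432 + 1.1665i) i.e. 3.0432 + 1.1665i and -3.0432 - 1.1665i


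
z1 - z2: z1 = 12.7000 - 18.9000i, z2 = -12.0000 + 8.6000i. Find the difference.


Real: 12.7 + 12 = 24.7
Imag: -18.9 - 8.6 = -27.5

24.7000 - 27.5000i


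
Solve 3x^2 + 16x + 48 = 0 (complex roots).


disc = 16^2 - 4*3*48 = 256 - 576 = -320
sqrt(|disc|) = sqrt(320) = 17.8885
Real part = -16/(2*3) = -2.6667
Imag part = 17.8885/(2*3) = 2.9814

-2.6667 ± 2.9814i


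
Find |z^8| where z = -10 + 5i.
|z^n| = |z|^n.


|z| = sqrt(100+25) = sqrt(125) = 11.1803
|z^8| = |z|^8 = (sqrt(125))^8 = 125^4 = 244140625

|z^8| = 244140625


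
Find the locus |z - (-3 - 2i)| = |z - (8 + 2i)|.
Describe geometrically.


Equal distances means the locus is the perpendicular bisector of z1 and z2.
Midpoint = ((-3+8)/2, (-2+2)/2) = (2.5000, 0)

Perpendicular bisector through (2.5000, 0)


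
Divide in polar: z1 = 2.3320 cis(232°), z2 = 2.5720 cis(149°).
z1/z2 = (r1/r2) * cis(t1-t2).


r = 2.3320 / 2.5720 = 0.9067
theta = 232° - 149° = 83° = 83° (mod 360)

0.9067 cis(83°)


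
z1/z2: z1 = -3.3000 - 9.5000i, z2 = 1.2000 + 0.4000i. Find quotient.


Conjugate of z2 = 1.2000 - 0.4000i
Numerator: (-3.3000 - 9.5000i)(1.2000 - 0.4000i) = -7.7600 - 10.0800i
Denominator: 1.2^2 + 0.4^2 = 1.6
Result = (-7.7600 - 10.0800i)/1.6

-4.8500 - 6.3000i


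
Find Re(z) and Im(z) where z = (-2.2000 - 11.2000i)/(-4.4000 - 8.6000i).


Multiply by conjugate: (-2.2000 - 11.2000i)(-4.4000 + 8.6000i) / ((-4.4)^2 + (-8.6)^2)
Numerator real = -2.2*(-4.4) - (11.2)*(-8.6) = 106
Numerator imag = -11.2*(-4.4) - (-2.2)*(-8.6) = 30.36
Denominator = 93.32
Re(z) = 106/93.32 = 1.1359
Im(z) = 30.36/93.32 = 0.3253

Re(z) = 1.1359, Im(z) = 0.3253


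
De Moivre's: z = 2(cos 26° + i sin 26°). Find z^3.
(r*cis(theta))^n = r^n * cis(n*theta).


r^3 = 2^3 = 8
n*theta = 3*26° = 78° = 78° (mod 360)
a = 8*cos(78°) = 1.6633
b = 8*sin(78°) = 7.8252

8 cis(78°) = 1.6633 + 7.8252i


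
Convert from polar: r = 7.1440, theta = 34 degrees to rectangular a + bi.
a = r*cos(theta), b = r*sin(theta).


a = 7.1440*cos(34°) = 7.1440*0.829038 = 5.9226
b = 7.1440*sin(34°) = 7.1440*0.5592 = 3.9949

5.9226 + 3.9949i


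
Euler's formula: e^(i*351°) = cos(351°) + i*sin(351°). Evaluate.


cos(351°) = 0.9877
sin(351°) = -0.1564

e^(i*351°) = 0.9877 - 0.1564i


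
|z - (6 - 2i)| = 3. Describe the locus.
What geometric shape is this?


|z - z0| = r is a circle with center z0 and radius r.
Center = (6, -2), radius = 3

Circle with center (6, -2) and radius 3


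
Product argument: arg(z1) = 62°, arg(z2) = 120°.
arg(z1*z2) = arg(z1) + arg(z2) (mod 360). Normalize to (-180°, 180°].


arg(z1*z2) = 62° + 120° = 182°
Normalized to (-180°, 180°]: -178°

-178°


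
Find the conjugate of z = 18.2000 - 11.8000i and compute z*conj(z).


z_bar = 18.2000 + 11.8000i
z*z_bar = 18.2^2 + (-11.8)^2 = 331.24 + 139.24 = 470.48

z_bar = 18.2000 + 11.8000i, z*z_bar = 470.48


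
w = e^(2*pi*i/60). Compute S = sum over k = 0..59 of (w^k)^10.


The roots are w_k = w^k with w = e^(2*pi*i/60), and (w^k)^10 = (w^10)^k.
So S = 1 + u + u^2 + ... + u^(59) with u = w^10.
10 = 0*60 + 10, so 10 is not a multiple of 60: u = w^10 ≠ 1 (w is a primitive 60th root), while u^60 = (w^60)^10 = 1.
Geometric series: S = (1 - u^60)/(1 - u) = (1 - 1)/(1 - u) = 0

S = 0


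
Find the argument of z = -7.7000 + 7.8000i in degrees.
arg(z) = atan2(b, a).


Re = -7.7, Im = 7.8
arg = atan2(7.8, -7.7) = 134.6304 degrees

arg(z) = 134.6304 degrees


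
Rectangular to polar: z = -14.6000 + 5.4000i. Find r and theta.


r = sqrt(213.16+29.16) = sqrt(242.32) = 15.5666
theta = atan2(5.4, -14.6) = 159.7024 degrees

r = 15.5666, theta = 159.7024 degrees


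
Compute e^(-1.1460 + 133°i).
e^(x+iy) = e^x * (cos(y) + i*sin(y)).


e^-1.1460 = 0.3179
cos(133°) = -0.682
sin(133°) = 0.7314
Real = 0.3179*(-0.682) = -0.2168
Imag = 0.3179*0.7314 = 0.2325

-0.2168 + 0.2325i


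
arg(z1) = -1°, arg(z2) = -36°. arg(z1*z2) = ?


arg(z1*z2) = -1° - 36° = -37°
Normalized to (-180°, 180°]: -37°

-37°


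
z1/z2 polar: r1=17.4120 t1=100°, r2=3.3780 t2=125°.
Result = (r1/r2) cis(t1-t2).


r = 17.4120 / 3.3780 = 5.1545
theta = 100° - 125° = -25° = 335° (mod 360)

5.1545 cis(335°)


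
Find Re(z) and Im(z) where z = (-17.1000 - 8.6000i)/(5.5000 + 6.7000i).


Multiply by conjugate: (-17.1000 - 8.6000i)(5.5000 - 6.7000i) / (5.5^2 + 6.7^2)
Numerator real = -17.1*5.5 - (8.6)*6.7 = -151.67
Numerator imag = -8.6*5.5 - (-17.1)*6.7 = 67.27
Denominator = 75.14
Re(z) = -151.67/75.14 = -2.0185
Im(z) = 67.27/75.14 = 0.8953

Re(z) = -2.0185, Im(z) = 0.8953


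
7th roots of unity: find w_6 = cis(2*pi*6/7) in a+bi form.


Angle = 360*6/7 = 308.5714°
a = cos(308.5714°) = 0.6235
b = sin(308.5714°) = -0.7818

0.6235 - 0.7818i


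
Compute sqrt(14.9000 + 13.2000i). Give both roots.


|z| = sqrt(222.01+174.24) = 19.9060
sqrt((|z|+a)/2) = sqrt((19.9060+14.9)/2) = sqrt(17.4030) = 4.1717
sqrt((|z|-a)/2) = sqrt((19.9060-14.9)/2) = sqrt(2.5030) = 1.5821

±(4.1717 + 1.5821i) i.e. 4.1717 + 1.5821i and -4.1717 - 1.5821i


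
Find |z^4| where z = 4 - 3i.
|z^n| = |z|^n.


|z| = sqrt(16+9) = sqrt(25) = 5
|z^4| = |z|^4 = 5^4 = 625

|z^4| = 625


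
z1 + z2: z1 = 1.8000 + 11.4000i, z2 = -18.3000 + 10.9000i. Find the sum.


Real: 1.8 - 18.3 = -16.5
Imag: 11.4 + 10.9 = 22.3

-16.5000 + 22.3000i


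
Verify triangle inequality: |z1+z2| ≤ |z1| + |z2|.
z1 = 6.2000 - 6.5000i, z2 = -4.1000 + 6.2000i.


|z1| = sqrt(6.2^2 + (-6.5)^2) = sqrt(80.69) = 8.9828
|z2| = sqrt((-4.1)^2 + 6.2^2) = sqrt(55.25) = 7.4330
z1+z2 = 2.1000 - 0.3000i
|z1+z2| = sqrt(4.5) = 2.1213
|z1|+|z2| = 8.9828 + 7.4330 = 16.4158

|z1+z2| = 2.1213 ≤ |z1|+|z2| = 16.4158 (verified)


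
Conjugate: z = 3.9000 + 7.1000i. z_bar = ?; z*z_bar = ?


z_bar = 3.9000 - 7.1000i
z*z_bar = 3.9^2 + 7.1^2 = 15.21 + 50.41 = 65.62

z_bar = 3.9000 - 7.1000i, z*z_bar = 65.62


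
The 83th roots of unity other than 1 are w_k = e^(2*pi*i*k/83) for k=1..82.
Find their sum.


With w = e^(2*pi*i/83), all 83 of the 83th roots of unity w^0 = 1, w, ..., w^(82) sum to 0: 1 + w + ... + w^(82) = (1 - w^83)/(1 - w) = 0 since w^83 = 1, w ≠ 1.
Removing the root 1: w + w^2 + ... + w^(82) = 0 - 1 = -1

Sum = -1


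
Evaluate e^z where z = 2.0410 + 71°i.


e^2.0410 = 7.6983
cos(71°) = 0.32557
sin(71°) = 0.94552
Real = 7.6983*0.32557 = 2.5063
Imag = 7.6983*0.94552 = 7.2789

2.5063 + 7.2789i


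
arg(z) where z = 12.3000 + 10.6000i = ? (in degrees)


Re = 12.3, Im = 10.6
arg = atan2(10.6, 12.3) = 40.7544 degrees

arg(z) = 40.7544 degrees


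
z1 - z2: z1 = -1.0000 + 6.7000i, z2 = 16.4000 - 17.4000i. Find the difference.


Real: -1 - 16.4 = -17.4
Imag: 6.7 + 17.4 = 24.1

-17.4000 + 24.1000i


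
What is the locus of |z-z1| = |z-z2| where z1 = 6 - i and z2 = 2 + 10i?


Equal distances means the locus is the perpendicular bisector of z1 and z2.
Midpoint = ((6+2)/2, (-1+10)/2) = (4.0000, 4.5000)

Perpendicular bisector through (4.0000, 4.5000)


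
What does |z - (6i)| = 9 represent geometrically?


|z - z0| = r is a circle with center z0 and radius r.
Center = (0, 6), radius = 9

Circle with center (0, 6) and radius 9


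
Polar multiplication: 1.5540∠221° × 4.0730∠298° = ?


r = 1.5540 * 4.0730 = 6.3294
theta = 221° + 298° = 519° = 159° (mod 360)

6.3294 cis(159°)


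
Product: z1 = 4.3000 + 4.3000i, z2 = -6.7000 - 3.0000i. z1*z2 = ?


Real = 4.3*(-6.7) - 4.3*(-3) = -28.81 - (-12.9) = -15.91
Imag = 4.3*(-3) - (6.7)*4.3 = -12.9 - (28.81) = -41.71

-15.9100 - 41.7100i


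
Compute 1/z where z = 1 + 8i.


|z|^2 = 1+64 = 65
1/z = (1 - 8i)/65

1/z = 0.0154 - 0.1231i


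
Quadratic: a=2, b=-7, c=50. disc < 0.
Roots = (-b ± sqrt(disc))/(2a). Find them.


disc = (-7)^2 - 4*2*50 = 49 - 400 = -351
sqrt(|disc|) = sqrt(351) = 18.7350
Real part = 7/(2*2) = 1.7500
Imag part = 18.7350/(2*2) = 4.6837

1.7500 ± 4.6837i


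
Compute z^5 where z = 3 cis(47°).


r^5 = 3^5 = 243
n*theta = 5*47° = 235° = 235° (mod 360)
a = 243*cos(235°) = -139.3791
b = 243*sin(235°) = -199.0539

243 cis(235°) = -139.3791 - 199.0539i


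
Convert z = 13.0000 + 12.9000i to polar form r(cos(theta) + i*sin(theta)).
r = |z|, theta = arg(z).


r = sqrt(169+166.41) = sqrt(335.41) = 18.3142
theta = atan2(12.9, 13) = 44.7788 degrees

r = 18.3142, theta = 44.7788 degrees


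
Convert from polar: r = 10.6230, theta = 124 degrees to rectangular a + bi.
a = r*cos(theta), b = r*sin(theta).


a = 10.6230*cos(124°) = 10.6230*(-0.55919) = -5.9403
b = 10.6230*sin(124°) = 10.6230*0.82904 = 8.8069

-5.9403 + 8.8069i


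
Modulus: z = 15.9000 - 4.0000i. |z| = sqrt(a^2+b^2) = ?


|z| = sqrt(15.9^2 + (-4)^2) = sqrt(252.81 + 16) = sqrt(268.81) = 16.3954

|z| = 16.3954


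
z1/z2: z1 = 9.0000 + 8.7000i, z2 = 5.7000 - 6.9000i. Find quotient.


Conjugate of z2 = 5.7000 + 6.9000i
Numerator: (9.0000 + 8.7000i)(5.7000 + 6.9000i) = -8.7300 + 111.6900i
Denominator: 5.7^2 + (-6.9)^2 = 80.1
Result = (-8.7300 + 111.6900i)/80.1

-0.1090 + 1.3944i


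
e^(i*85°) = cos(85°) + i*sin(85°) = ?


cos(85°) = 0.0872
sin(85°) = 0.9962

e^(i*85°) = 0.0872 + 0.9962i


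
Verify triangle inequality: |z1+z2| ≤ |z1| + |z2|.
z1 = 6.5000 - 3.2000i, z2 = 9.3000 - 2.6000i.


|z1| = sqrt(6.5^2 + (-3.2)^2) = sqrt(52.49) = 7.2450
|z2| = sqrt(9.3^2 + (-2.6)^2) = sqrt(93.25) = 9.6566
z1+z2 = 15.8000 - 5.8000i
|z1+z2| = sqrt(283.28) = 16.8309
|z1|+|z2| = 7.2450 + 9.6566 = 16.9016

|z1+z2| = 16.8309 ≤ |z1|+|z2| = 16.9016 (verified)


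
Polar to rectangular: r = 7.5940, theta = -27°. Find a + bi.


a = 7.5940*cos(-27°) = 7.5940*0.891 = 6.7663
b = 7.5940*sin(-27°) = 7.5940*(-0.45399) = -3.4476

6.7663 - 3.4476i


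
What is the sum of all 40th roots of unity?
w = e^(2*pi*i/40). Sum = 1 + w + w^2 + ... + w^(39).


The sum of all 40th roots of unity is 0.
Geometric series: (1 - w^40)/(1 - w) = (1-1)/(1-w) = 0 since w^40 = 1, w ≠ 1.
Alternatively: coefficient of z^39 in z^40 - 1 is 0.

0


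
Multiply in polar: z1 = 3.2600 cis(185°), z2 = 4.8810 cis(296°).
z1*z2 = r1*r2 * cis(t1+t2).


r = 3.2600 * 4.8810 = 15.9121
theta = 185° + 296° = 481° = 121° (mod 360)

15.9121 cis(121°)


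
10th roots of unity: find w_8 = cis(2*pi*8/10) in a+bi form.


Angle = 360*8/10 = 288°
a = cos(288°) = 0.3090
b = sin(288°) = -0.9511

0.3090 - 0.9511i


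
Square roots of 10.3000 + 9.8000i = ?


|z| = sqrt(106.09+96.04) = 14.2172
sqrt((|z|+a)/2) = sqrt((14.2172+10.3)/2) = sqrt(12.2586) = 3.5012
sqrt((|z|-a)/2) = sqrt((14.2172-10.3)/2) = sqrt(1.9586) = 1.3995

±(3.5012 + 1.3995i) i.e. 3.5012 + 1.3995i and -3.5012 - 1.3995i


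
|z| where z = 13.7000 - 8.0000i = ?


|z| = sqrt(13.7^2 + (-8)^2) = sqrt(187.69 + 64) = sqrt(251.69) = 15.8647

|z| = 15.8647


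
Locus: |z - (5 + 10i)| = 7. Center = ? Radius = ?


|z - z0| = r is a circle with center z0 and radius r.
Center = (5, 10), radius = 7

Circle with center (5, 10) and radius 7


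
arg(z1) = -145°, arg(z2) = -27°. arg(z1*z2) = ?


arg(z1*z2) = -145° - 27° = -172°
Normalized to (-180°, 180°]: -172°

-172°


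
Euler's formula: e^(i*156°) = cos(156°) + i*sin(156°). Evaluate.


cos(156°) = -0.9135
sin(156°) = 0.4067

e^(i*156°) = -0.9135 + 0.4067i


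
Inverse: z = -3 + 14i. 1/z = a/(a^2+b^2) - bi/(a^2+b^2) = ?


|z|^2 = 9+196 = 205
1/z = (-3 - 14i)/205

1/z = -0.0146 - 0.0683i


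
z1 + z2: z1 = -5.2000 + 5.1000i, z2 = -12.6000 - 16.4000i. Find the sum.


Real: -5.2 - 12.6 = -17.8
Imag: 5.1 - 16.4 = -11.3

-17.8000 - 11.3000i


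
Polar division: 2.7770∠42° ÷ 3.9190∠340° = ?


r = 2.7770 / 3.9190 = 0.7086
theta = 42° - 340° = -298° = 62° (mod 360)

0.7086 cis(62°)


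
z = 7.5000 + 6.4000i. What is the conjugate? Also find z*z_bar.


z_bar = 7.5000 - 6.4000i
z*z_bar = 7.5^2 + 6.4^2 = 56.25 + 40.96 = 97.21

z_bar = 7.5000 - 6.4000i, z*z_bar = 97.21


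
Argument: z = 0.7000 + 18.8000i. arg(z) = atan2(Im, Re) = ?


Re = 0.7, Im = 18.8
arg = atan2(18.8, 0.7) = 87.8676 degrees

arg(z) = 87.8676 degrees


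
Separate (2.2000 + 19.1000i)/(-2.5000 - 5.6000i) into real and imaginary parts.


Multiply by conjugate: (2.2000 + 19.1000i)(-2.5000 + 5.6000i) / ((-2.5)^2 + (-5.6)^2)
Numerator real = 2.2*(-2.5) + 19.1*(-5.6) = -112.46
Numerator imag = 19.1*(-2.5) - 2.2*(-5.6) = -35.43
Denominator = 37.61
Re(z) = -112.46/37.61 = -2.9902
Im(z) = -35.43/37.61 = -0.9420

Re(z) = -2.9902, Im(z) = -0.9420


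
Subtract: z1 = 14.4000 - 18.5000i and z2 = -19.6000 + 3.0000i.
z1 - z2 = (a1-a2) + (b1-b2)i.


Real: 14.4 + 19.6 = 34
Imag: -18.5 - 3 = -21.5

34.0000 - 21.5000i


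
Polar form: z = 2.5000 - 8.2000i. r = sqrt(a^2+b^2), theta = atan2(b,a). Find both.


r = sqrt(6.25+67.24) = sqrt(73.49) = 8.5726
theta = atan2(-8.2, 2.5) = -73.0447 degrees

r = 8.5726, theta = -73.0447 degrees


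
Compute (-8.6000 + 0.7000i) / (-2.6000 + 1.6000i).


Conjugate of z2 = -2.6000 - 1.6000i
Numerator: (-8.6000 + 0.7000i)(-2.6000 - 1.6000i) = 23.4800 + 11.9400i
Denominator: (-2.6)^2 + 1.6^2 = 9.32
Result = (23.4800 + 11.9400i)/9.32

2.5193 + 1.2811i


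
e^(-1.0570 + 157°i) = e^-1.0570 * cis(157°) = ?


e^-1.0570 = 0.3475
cos(157°) = -0.9205
sin(157°) = 0.3907
Real = 0.3475*(-0.9205) = -0.3199
Imag = 0.3475*0.3907 = 0.1358

-0.3199 + 0.1358i


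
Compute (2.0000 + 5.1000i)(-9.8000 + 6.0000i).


Real = 2*(-9.8) - 5.1*6 = -19.6 - 30.6 = -50.2
Imag = 2*6 - (9.8)*5.1 = 12 - (49.98) = -37.98

-50.2000 - 37.9800i


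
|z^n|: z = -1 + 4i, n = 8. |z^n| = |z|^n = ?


|z| = sqrt(1+16) = sqrt(17) = 4.1231
|z^8| = |z|^8 = (sqrt(17))^8 = 17^4 = 83521

|z^8| = 83521


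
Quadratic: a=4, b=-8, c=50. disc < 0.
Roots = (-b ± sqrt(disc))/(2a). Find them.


disc = (-8)^2 - 4*4*50 = 64 - 800 = -736
sqrt(|disc|) = sqrt(736) = 27.1293
Real part = 8/(2*4) = 1.0000
Imag part = 27.1293/(2*4) = 3.3912

1.0000 ± 3.3912i


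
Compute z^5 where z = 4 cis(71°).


r^5 = 4^5 = 1024
n*theta = 5*71° = 355° = 355° (mod 360)
a = 1024*cos(355°) = 1020.1034
b = 1024*sin(355°) = -89.2475

1024 cis(355°) = 1020.1034 - 89.2475i


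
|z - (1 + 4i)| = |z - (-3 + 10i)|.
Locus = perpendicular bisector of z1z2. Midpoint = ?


Equal distances means the locus is the perpendicular bisector of z1 and z2.
Midpoint = ((1+(-3))/2, (4+10)/2) = (-1.0000, 7.0000)

Perpendicular bisector through (-1.0000, 7.0000)


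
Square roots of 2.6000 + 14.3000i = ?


|z| = sqrt(6.76+204.49) = 14.5344
sqrt((|z|+a)/2) = sqrt((14.5344+2.6)/2) = sqrt(8.5672) = 2.9270
sqrt((|z|-a)/2) = sqrt((14.5344-2.6)/2) = sqrt(5.9672) = 2.4428

±(2.9270 + 2.4428i) i.e. 2.9270 + 2.4428i and -2.9270 - 2.4428i


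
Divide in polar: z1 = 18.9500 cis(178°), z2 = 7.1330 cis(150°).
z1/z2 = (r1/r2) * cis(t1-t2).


r = 18.9500 / 7.1330 = 2.6567
theta = 178° - 150° = 28° = 28° (mod 360)

2.6567 cis(28°)


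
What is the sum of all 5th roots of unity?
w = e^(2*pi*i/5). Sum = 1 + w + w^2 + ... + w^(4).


The sum of all 5th roots of unity is 0.
Geometric series: (1 - w^5)/(1 - w) = (1-1)/(1-w) = 0 since w^5 = 1, w ≠ 1.
Alternatively: coefficient of z^4 in z^5 - 1 is 0.

0


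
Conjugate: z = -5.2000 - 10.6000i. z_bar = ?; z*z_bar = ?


z_bar = -5.2000 + 10.6000i
z*z_bar = (-5.2)^2 + (-10.6)^2 = 27.04 + 112.36 = 139.4

z_bar = -5.2000 + 10.6000i, z*z_bar = 139.4


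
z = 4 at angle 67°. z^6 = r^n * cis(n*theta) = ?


r^6 = 4^6 = 4096
n*theta = 6*67° = 402° = 42° (mod 360)
a = 4096*cos(42°) = 3043.9212
b = 4096*sin(42°) = 2740.7590

4096 cis(42°) = 3043.9212 + 2740.7590i


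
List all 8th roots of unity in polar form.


The 8th roots of unity are cis(360k/8°) for k=0..7
Angle step = 360/8 = 45°
Primitive root: cis(45°)
Primitive root = 0.7071 + 0.7071i

8 roots at angles: 0°, 45°, 90°, 135°, 180°, 225°, 270°, 315°


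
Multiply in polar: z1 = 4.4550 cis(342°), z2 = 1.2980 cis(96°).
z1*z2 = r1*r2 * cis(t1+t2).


r = 4.4550 * 1.2980 = 5.7826
theta = 342° + 96° = 438° = 78° (mod 360)

5.7826 cis(78°)


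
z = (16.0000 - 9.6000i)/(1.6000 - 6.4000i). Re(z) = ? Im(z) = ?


Multiply by conjugate: (16.0000 - 9.6000i)(1.6000 + 6.4000i) / (1.6^2 + (-6.4)^2)
Numerator real = 16*1.6 - (9.6)*(-6.4) = 87.04
Numerator imag = -9.6*1.6 - 16*(-6.4) = 87.04
Denominator = 43.52
Re(z) = 87.04/43.52 = 2.0000
Im(z) = 87.04/43.52 = 2.0000

Re(z) = 2.0000, Im(z) = 2.0000


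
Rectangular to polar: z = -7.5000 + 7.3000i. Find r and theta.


r = sqrt(56.25+53.29) = sqrt(109.54) = 10.4661
theta = atan2(7.3, -7.5) = 135.7742 degrees

r = 10.4661, theta = 135.7742 degrees


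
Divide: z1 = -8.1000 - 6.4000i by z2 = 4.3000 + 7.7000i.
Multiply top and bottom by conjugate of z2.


Conjugate of z2 = 4.3000 - 7.7000i
Numerator: (-8.1000 - 6.4000i)(4.3000 - 7.7000i) = -84.1100 + 34.8500i
Denominator: 4.3^2 + 7.7^2 = 77.78
Result = (-84.1100 + 34.8500i)/77.78

-1.0814 + 0.4481i


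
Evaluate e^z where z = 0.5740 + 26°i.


e^0.5740 = 1.7754
cos(26°) = 0.8988
sin(26°) = 0.4384
Real = 1.7754*0.8988 = 1.5957
Imag = 1.7754*0.4384 = 0.7783

1.5957 + 0.7783i


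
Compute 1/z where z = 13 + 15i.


|z|^2 = 169+225 = 394
1/z = (13 - 15i)/394

1/z = 0.0330 - 0.0381i


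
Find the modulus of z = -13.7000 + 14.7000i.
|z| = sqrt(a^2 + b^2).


|z| = sqrt((-13.7)^2 + 14.7^2) = sqrt(187.69 + 216.09) = sqrt(403.78) = 20.0943

|z| = 20.0943


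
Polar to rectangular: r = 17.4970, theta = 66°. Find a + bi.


a = 17.4970*cos(66°) = 17.4970*0.40674 = 7.1167
b = 17.4970*sin(66°) = 17.4970*0.913545 = 15.9843

7.1167 + 15.9843i


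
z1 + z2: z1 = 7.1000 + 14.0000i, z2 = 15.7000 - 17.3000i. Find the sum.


Real: 7.1 + 15.7 = 22.8
Imag: 14 - 17.3 = -3.3

22.8000 - 3.3000i


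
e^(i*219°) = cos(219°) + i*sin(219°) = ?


cos(219°) = -0.7771
sin(219°) = -0.6293

e^(i*219°) = -0.7771 - 0.6293i


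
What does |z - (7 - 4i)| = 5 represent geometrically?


|z - z0| = r is a circle with center z0 and radius r.
Center = (7, -4), radius = 5

Circle with center (7, -4) and radius 5


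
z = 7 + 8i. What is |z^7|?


|z| = sqrt(49+64) = sqrt(113) = 10.6301
|z^7| = |z|^7 = (sqrt(113))^7 = 113^3 * sqrt(113) = 1442897*sqrt(113)

|z^7| = 1442897*sqrt(113) ≈ 15338205.5028


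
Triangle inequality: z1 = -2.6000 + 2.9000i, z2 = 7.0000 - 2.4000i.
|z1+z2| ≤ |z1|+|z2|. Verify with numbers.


|z1| = sqrt((-2.6)^2 + 2.9^2) = sqrt(15.17) = 3.8949
|z2| = sqrt(7^2 + (-2.4)^2) = sqrt(54.76) = 7.4000
z1+z2 = 4.4000 + 0.5000i
|z1+z2| = sqrt(19.61) = 4.4283
|z1|+|z2| = 3.8949 + 7.4000 = 11.2949

|z1+z2| = 4.4283 ≤ |z1|+|z2| = 11.2949 (verified)


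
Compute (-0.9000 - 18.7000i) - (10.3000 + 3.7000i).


Real: -0.9 - 10.3 = -11.2
Imag: -18.7 - 3.7 = -22.4

-11.2000 - 22.4000i


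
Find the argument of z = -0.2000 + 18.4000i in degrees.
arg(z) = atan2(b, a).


Re = -0.2, Im = 18.4
arg = atan2(18.4, -0.2) = 90.6228 degrees

arg(z) = 90.6228 degrees


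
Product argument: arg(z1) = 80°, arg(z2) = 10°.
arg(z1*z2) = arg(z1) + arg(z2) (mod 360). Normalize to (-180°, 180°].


arg(z1*z2) = 80° + 10° = 90°
Normalized to (-180°, 180°]: 90°

90°


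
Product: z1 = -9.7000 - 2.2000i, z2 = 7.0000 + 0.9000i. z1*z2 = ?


Real = -9.7*7 - (-2.2)*0.9 = -67.9 - (-1.98) = -65.92
Imag = -9.7*0.9 + 7*(-2.2) = -8.73 - (15.4) = -24.13

-65.9200 - 24.1300i


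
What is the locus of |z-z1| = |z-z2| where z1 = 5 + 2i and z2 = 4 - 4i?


Equal distances means the locus is the perpendicular bisector of z1 and z2.
Midpoint = ((5+4)/2, (2+(-4))/2) = (4.5000, -1.0000)

Perpendicular bisector through (4.5000, -1.0000)


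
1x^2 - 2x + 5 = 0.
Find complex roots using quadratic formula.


disc = (-2)^2 - 4*1*5 = 4 - 20 = -16
sqrt(|disc|) = sqrt(16) = 4.0000
Real part = 2/(2*1) = 1.0000
Imag part = 4.0000/(2*1) = 2.0000

1.0000 ± 2.0000i


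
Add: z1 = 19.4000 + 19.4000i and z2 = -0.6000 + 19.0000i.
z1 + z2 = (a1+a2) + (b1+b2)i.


Real: 19.4 - 0.6 = 18.8
Imag: 19.4 + 19 = 38.4

18.8000 + 38.4000i


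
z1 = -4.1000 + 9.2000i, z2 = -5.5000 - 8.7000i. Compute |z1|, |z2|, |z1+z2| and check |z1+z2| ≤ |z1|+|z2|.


|z1| = sqrt((-4.1)^2 + 9.2^2) = sqrt(101.45) = 10.0722
|z2| = sqrt((-5.5)^2 + (-8.7)^2) = sqrt(105.94) = 10.2927
z1+z2 = -9.6000 + 0.5000i
|z1+z2| = sqrt(92.41) = 9.6130
|z1|+|z2| = 10.0722 + 10.2927 = 20.3649

|z1+z2| = 9.6130 ≤ |z1|+|z2| = 20.3649 (verified)


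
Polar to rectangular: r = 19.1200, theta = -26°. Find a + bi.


a = 19.1200*cos(-26°) = 19.1200*0.89879 = 17.1849
b = 19.1200*sin(-26°) = 19.1200*(-0.438371) = -8.3817

17.1849 - 8.3817i


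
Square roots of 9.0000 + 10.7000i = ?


|z| = sqrt(81+114.49) = 13.9818
sqrt((|z|+a)/2) = sqrt((13.9818+9)/2) = sqrt(11.4909) = 3.3898
sqrt((|z|-a)/2) = sqrt((13.9818-9)/2) = sqrt(2.4909) = 1.5783

±(3.3898 + 1.5783i) i.e. 3.3898 + 1.5783i and -3.3898 - 1.5783i


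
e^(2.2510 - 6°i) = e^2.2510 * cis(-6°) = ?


e^2.2510 = 9.4972
cos(-6°) = 0.99452
sin(-6°) = -0.10453
Real = 9.4972*0.99452 = 9.4452
Imag = 9.4972*(-0.10453) = -0.9927

9.4452 - 0.9927i


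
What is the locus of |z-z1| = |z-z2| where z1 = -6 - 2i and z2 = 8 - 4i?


Equal distances means the locus is the perpendicular bisector of z1 and z2.
Midpoint = ((-6+8)/2, (-2+(-4))/2) = (1.0000, -3.0000)

Perpendicular bisector through (1.0000, -3.0000)


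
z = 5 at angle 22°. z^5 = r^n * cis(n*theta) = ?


r^5 = 5^5 = 3125
n*theta = 5*22° = 110° = 110° (mod 360)
a = 3125*cos(110°) = -1068.8129
b = 3125*sin(110°) = 2936.5394

3125 cis(110°) = -1068.8129 + 2936.5394i


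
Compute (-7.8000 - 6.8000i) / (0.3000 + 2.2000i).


Conjugate of z2 = 0.3000 - 2.2000i
Numerator: (-7.8000 - 6.8000i)(0.3000 - 2.2000i) = -17.3000 + 15.1200i
Denominator: 0.3^2 + 2.2^2 = 4.93
Result = (-17.3000 + 15.1200i)/4.93

-3.5091 + 3.0669i


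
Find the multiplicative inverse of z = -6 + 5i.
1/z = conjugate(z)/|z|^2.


|z|^2 = 36+25 = 61
1/z = (-6 - 5i)/61

1/z = -0.0984 - 0.0820i


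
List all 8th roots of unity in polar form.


The 8th roots of unity are cis(360k/8°) for k=0..7
Angle step = 360/8 = 45°
Primitive root: cis(45°)
Primitive root = 0.7071 + 0.7071i

8 roots at angles: 0°, 45°, 90°, 135°, 180°, 225°, 270°, 315°


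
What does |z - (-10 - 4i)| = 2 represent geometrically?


|z - z0| = r is a circle with center z0 and radius r.
Center = (-10, -4), radius = 2

Circle with center (-10, -4) and radius 2


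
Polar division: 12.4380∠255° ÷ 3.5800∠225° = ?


r = 12.4380 / 3.5800 = 3.4743
theta = 255° - 225° = 30° = 30° (mod 360)

3.4743 cis(30°)


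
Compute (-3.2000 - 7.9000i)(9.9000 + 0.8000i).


Real = -3.2*9.9 - (-7.9)*0.8 = -31.68 - (-6.32) = -25.36
Imag = -3.2*0.8 + 9.9*(-7.9) = -2.56 - (78.21) = -80.77

-25.3600 - 80.7700i


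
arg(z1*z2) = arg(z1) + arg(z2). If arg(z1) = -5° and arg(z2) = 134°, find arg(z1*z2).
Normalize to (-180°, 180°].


arg(z1*z2) = -5° + 134° = 129°
Normalized to (-180°, 180°]: 129°

129°


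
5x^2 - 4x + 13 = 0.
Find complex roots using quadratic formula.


disc = (-4)^2 - 4*5*13 = 16 - 260 = -244
sqrt(|disc|) = sqrt(244) = 15.6205
Real part = 4/(2*5) = 0.4000
Imag part = 15.6205/(2*5) = 1.5620

0.4000 ± 1.5620i
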